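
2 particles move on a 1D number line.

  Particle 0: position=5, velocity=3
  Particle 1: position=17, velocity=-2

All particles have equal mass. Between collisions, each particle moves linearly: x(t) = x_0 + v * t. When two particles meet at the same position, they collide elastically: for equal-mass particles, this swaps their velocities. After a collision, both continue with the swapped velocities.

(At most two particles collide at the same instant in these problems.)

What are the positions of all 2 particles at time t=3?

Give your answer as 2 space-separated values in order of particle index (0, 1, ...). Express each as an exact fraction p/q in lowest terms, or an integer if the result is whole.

Collision at t=12/5: particles 0 and 1 swap velocities; positions: p0=61/5 p1=61/5; velocities now: v0=-2 v1=3
Advance to t=3 (no further collisions before then); velocities: v0=-2 v1=3; positions = 11 14

Answer: 11 14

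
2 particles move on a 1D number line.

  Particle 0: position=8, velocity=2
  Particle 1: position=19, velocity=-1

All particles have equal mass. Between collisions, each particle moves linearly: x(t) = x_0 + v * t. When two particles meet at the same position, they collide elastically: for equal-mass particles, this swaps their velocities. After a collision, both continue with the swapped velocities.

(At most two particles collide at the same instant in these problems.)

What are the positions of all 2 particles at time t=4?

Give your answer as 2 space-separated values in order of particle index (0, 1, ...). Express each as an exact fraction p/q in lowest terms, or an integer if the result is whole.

Collision at t=11/3: particles 0 and 1 swap velocities; positions: p0=46/3 p1=46/3; velocities now: v0=-1 v1=2
Advance to t=4 (no further collisions before then); velocities: v0=-1 v1=2; positions = 15 16

Answer: 15 16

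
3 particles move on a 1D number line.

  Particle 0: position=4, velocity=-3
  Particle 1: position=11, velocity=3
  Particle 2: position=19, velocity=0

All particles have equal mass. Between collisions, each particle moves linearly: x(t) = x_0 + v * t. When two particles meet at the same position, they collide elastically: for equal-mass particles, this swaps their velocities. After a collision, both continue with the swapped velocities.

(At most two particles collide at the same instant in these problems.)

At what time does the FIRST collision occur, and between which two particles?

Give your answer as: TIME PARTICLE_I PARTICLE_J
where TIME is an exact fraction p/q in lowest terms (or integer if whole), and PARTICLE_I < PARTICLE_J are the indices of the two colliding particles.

Pair (0,1): pos 4,11 vel -3,3 -> not approaching (rel speed -6 <= 0)
Pair (1,2): pos 11,19 vel 3,0 -> gap=8, closing at 3/unit, collide at t=8/3
Earliest collision: t=8/3 between 1 and 2

Answer: 8/3 1 2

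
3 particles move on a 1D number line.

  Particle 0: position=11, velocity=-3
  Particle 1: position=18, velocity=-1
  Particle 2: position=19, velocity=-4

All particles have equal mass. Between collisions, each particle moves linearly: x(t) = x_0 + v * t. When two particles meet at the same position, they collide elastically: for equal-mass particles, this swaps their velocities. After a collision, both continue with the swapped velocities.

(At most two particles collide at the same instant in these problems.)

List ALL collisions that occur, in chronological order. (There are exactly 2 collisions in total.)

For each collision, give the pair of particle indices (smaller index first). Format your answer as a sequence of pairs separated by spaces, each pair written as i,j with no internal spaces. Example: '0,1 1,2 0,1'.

Answer: 1,2 0,1

Derivation:
Collision at t=1/3: particles 1 and 2 swap velocities; positions: p0=10 p1=53/3 p2=53/3; velocities now: v0=-3 v1=-4 v2=-1
Collision at t=8: particles 0 and 1 swap velocities; positions: p0=-13 p1=-13 p2=10; velocities now: v0=-4 v1=-3 v2=-1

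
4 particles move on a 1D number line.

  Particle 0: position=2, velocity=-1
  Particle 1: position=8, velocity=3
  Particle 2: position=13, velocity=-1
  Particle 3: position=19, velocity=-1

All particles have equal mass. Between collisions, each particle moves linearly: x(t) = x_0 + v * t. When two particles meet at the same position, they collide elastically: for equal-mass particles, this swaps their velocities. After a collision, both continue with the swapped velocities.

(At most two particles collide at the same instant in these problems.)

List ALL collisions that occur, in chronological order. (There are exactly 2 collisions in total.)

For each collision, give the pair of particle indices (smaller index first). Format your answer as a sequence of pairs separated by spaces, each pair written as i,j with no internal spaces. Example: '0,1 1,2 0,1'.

Answer: 1,2 2,3

Derivation:
Collision at t=5/4: particles 1 and 2 swap velocities; positions: p0=3/4 p1=47/4 p2=47/4 p3=71/4; velocities now: v0=-1 v1=-1 v2=3 v3=-1
Collision at t=11/4: particles 2 and 3 swap velocities; positions: p0=-3/4 p1=41/4 p2=65/4 p3=65/4; velocities now: v0=-1 v1=-1 v2=-1 v3=3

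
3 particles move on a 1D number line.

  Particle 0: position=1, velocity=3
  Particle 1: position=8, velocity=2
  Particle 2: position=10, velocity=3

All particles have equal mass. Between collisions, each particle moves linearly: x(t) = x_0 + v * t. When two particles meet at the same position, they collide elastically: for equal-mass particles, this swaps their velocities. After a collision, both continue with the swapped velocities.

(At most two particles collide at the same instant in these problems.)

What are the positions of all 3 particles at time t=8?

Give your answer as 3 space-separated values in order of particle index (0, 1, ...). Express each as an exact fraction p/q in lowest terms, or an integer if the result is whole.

Answer: 24 25 34

Derivation:
Collision at t=7: particles 0 and 1 swap velocities; positions: p0=22 p1=22 p2=31; velocities now: v0=2 v1=3 v2=3
Advance to t=8 (no further collisions before then); velocities: v0=2 v1=3 v2=3; positions = 24 25 34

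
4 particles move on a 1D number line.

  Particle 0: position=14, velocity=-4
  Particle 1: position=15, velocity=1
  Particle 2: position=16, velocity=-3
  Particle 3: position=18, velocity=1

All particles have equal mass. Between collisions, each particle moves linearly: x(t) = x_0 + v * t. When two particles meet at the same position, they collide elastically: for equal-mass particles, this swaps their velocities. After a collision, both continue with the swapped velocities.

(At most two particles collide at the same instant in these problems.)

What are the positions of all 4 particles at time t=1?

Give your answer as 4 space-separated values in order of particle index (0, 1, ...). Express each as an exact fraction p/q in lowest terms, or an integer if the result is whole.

Answer: 10 13 16 19

Derivation:
Collision at t=1/4: particles 1 and 2 swap velocities; positions: p0=13 p1=61/4 p2=61/4 p3=73/4; velocities now: v0=-4 v1=-3 v2=1 v3=1
Advance to t=1 (no further collisions before then); velocities: v0=-4 v1=-3 v2=1 v3=1; positions = 10 13 16 19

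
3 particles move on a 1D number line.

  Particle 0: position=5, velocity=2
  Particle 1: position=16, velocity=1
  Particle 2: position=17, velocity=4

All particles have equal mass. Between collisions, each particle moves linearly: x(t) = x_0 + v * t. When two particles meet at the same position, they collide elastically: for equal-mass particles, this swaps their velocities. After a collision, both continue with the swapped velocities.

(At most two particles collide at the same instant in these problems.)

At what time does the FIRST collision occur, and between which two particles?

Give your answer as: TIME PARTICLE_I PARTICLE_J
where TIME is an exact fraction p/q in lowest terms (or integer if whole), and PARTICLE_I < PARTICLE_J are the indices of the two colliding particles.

Pair (0,1): pos 5,16 vel 2,1 -> gap=11, closing at 1/unit, collide at t=11
Pair (1,2): pos 16,17 vel 1,4 -> not approaching (rel speed -3 <= 0)
Earliest collision: t=11 between 0 and 1

Answer: 11 0 1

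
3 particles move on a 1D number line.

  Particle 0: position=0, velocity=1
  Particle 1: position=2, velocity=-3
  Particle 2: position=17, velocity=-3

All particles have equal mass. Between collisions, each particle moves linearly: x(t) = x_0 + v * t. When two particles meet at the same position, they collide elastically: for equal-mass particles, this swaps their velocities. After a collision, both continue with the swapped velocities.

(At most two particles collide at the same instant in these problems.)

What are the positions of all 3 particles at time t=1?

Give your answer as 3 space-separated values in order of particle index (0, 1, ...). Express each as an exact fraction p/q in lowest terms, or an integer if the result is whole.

Collision at t=1/2: particles 0 and 1 swap velocities; positions: p0=1/2 p1=1/2 p2=31/2; velocities now: v0=-3 v1=1 v2=-3
Advance to t=1 (no further collisions before then); velocities: v0=-3 v1=1 v2=-3; positions = -1 1 14

Answer: -1 1 14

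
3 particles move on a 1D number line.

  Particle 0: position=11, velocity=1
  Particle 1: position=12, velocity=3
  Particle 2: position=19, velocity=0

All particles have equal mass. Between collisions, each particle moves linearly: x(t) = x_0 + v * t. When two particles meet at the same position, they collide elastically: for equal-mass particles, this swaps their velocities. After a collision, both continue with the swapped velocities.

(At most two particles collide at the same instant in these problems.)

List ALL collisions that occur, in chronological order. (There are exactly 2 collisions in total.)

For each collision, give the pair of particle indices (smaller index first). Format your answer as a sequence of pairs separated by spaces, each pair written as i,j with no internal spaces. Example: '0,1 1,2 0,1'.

Answer: 1,2 0,1

Derivation:
Collision at t=7/3: particles 1 and 2 swap velocities; positions: p0=40/3 p1=19 p2=19; velocities now: v0=1 v1=0 v2=3
Collision at t=8: particles 0 and 1 swap velocities; positions: p0=19 p1=19 p2=36; velocities now: v0=0 v1=1 v2=3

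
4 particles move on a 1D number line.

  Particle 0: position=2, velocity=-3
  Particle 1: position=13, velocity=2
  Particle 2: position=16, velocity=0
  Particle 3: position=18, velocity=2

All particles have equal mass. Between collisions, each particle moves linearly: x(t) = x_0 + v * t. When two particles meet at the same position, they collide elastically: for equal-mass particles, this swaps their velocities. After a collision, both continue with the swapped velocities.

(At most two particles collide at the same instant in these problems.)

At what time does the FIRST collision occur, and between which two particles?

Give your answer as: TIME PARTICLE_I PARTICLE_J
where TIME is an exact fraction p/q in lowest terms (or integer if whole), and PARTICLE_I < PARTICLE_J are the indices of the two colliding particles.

Answer: 3/2 1 2

Derivation:
Pair (0,1): pos 2,13 vel -3,2 -> not approaching (rel speed -5 <= 0)
Pair (1,2): pos 13,16 vel 2,0 -> gap=3, closing at 2/unit, collide at t=3/2
Pair (2,3): pos 16,18 vel 0,2 -> not approaching (rel speed -2 <= 0)
Earliest collision: t=3/2 between 1 and 2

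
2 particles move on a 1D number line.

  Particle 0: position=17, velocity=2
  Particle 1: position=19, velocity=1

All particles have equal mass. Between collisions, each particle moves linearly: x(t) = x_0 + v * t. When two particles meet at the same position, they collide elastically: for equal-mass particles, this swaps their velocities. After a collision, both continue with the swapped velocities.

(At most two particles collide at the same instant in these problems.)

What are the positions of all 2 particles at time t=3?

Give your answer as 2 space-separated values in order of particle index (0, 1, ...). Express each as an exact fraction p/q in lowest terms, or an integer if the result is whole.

Collision at t=2: particles 0 and 1 swap velocities; positions: p0=21 p1=21; velocities now: v0=1 v1=2
Advance to t=3 (no further collisions before then); velocities: v0=1 v1=2; positions = 22 23

Answer: 22 23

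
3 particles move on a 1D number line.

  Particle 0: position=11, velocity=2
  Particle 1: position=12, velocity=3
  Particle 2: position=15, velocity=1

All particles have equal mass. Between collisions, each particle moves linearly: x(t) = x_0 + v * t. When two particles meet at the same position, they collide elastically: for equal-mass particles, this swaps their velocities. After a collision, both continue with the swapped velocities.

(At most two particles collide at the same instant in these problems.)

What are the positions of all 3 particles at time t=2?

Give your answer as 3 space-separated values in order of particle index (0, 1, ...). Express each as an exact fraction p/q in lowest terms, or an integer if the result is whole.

Collision at t=3/2: particles 1 and 2 swap velocities; positions: p0=14 p1=33/2 p2=33/2; velocities now: v0=2 v1=1 v2=3
Advance to t=2 (no further collisions before then); velocities: v0=2 v1=1 v2=3; positions = 15 17 18

Answer: 15 17 18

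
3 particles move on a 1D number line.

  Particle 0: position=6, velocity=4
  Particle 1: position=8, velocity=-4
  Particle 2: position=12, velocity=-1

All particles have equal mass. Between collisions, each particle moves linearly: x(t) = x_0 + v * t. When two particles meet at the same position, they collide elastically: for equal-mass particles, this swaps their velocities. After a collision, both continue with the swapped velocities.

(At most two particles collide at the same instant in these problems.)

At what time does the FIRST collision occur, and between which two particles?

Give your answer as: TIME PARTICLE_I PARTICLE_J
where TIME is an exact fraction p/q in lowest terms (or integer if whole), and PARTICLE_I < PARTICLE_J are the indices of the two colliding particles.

Pair (0,1): pos 6,8 vel 4,-4 -> gap=2, closing at 8/unit, collide at t=1/4
Pair (1,2): pos 8,12 vel -4,-1 -> not approaching (rel speed -3 <= 0)
Earliest collision: t=1/4 between 0 and 1

Answer: 1/4 0 1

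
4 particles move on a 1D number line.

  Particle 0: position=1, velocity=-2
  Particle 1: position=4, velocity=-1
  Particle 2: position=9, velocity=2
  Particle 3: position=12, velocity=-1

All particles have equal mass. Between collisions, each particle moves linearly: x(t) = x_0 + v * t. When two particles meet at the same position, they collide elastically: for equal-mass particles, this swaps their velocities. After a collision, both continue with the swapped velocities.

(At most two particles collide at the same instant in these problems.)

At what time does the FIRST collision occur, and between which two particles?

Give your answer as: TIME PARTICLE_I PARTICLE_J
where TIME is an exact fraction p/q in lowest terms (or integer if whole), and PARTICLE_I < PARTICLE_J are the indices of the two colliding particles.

Pair (0,1): pos 1,4 vel -2,-1 -> not approaching (rel speed -1 <= 0)
Pair (1,2): pos 4,9 vel -1,2 -> not approaching (rel speed -3 <= 0)
Pair (2,3): pos 9,12 vel 2,-1 -> gap=3, closing at 3/unit, collide at t=1
Earliest collision: t=1 between 2 and 3

Answer: 1 2 3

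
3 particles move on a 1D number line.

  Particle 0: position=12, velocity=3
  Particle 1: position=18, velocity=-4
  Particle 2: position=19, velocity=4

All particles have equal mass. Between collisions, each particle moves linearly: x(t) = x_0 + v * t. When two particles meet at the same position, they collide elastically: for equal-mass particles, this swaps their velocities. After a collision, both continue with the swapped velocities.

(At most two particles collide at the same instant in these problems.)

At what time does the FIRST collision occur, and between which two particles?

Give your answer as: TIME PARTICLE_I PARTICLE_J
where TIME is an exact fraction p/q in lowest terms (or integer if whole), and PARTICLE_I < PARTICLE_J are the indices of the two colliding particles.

Answer: 6/7 0 1

Derivation:
Pair (0,1): pos 12,18 vel 3,-4 -> gap=6, closing at 7/unit, collide at t=6/7
Pair (1,2): pos 18,19 vel -4,4 -> not approaching (rel speed -8 <= 0)
Earliest collision: t=6/7 between 0 and 1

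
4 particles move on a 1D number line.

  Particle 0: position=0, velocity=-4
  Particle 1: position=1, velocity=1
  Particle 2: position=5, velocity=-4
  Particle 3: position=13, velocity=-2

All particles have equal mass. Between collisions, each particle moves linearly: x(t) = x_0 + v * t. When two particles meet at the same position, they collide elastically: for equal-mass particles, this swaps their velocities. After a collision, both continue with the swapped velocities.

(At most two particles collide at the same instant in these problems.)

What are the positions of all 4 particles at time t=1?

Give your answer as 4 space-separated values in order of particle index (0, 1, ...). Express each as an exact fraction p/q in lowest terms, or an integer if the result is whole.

Answer: -4 1 2 11

Derivation:
Collision at t=4/5: particles 1 and 2 swap velocities; positions: p0=-16/5 p1=9/5 p2=9/5 p3=57/5; velocities now: v0=-4 v1=-4 v2=1 v3=-2
Advance to t=1 (no further collisions before then); velocities: v0=-4 v1=-4 v2=1 v3=-2; positions = -4 1 2 11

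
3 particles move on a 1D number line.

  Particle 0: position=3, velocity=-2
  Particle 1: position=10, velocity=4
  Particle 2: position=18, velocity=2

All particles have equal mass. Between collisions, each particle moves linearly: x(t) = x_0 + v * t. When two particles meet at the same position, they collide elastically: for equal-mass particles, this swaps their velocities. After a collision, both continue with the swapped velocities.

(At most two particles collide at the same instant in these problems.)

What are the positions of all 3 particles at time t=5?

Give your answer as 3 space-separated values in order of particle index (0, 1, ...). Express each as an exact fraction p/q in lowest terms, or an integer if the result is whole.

Collision at t=4: particles 1 and 2 swap velocities; positions: p0=-5 p1=26 p2=26; velocities now: v0=-2 v1=2 v2=4
Advance to t=5 (no further collisions before then); velocities: v0=-2 v1=2 v2=4; positions = -7 28 30

Answer: -7 28 30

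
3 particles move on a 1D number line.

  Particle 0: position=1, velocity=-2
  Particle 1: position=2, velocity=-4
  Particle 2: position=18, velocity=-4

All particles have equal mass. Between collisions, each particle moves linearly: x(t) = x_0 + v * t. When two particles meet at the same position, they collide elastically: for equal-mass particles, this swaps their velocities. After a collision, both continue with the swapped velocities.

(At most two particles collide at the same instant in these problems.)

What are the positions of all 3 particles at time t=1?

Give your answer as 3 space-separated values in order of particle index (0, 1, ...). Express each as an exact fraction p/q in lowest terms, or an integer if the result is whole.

Answer: -2 -1 14

Derivation:
Collision at t=1/2: particles 0 and 1 swap velocities; positions: p0=0 p1=0 p2=16; velocities now: v0=-4 v1=-2 v2=-4
Advance to t=1 (no further collisions before then); velocities: v0=-4 v1=-2 v2=-4; positions = -2 -1 14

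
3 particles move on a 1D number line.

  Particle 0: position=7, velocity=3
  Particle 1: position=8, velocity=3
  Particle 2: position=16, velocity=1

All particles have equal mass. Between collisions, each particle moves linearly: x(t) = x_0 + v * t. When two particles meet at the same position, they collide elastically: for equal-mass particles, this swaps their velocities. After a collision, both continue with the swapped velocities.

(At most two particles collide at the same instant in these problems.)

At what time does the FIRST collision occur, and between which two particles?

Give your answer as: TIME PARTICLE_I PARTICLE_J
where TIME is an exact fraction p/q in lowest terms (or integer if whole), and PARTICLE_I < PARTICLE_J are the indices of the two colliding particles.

Answer: 4 1 2

Derivation:
Pair (0,1): pos 7,8 vel 3,3 -> not approaching (rel speed 0 <= 0)
Pair (1,2): pos 8,16 vel 3,1 -> gap=8, closing at 2/unit, collide at t=4
Earliest collision: t=4 between 1 and 2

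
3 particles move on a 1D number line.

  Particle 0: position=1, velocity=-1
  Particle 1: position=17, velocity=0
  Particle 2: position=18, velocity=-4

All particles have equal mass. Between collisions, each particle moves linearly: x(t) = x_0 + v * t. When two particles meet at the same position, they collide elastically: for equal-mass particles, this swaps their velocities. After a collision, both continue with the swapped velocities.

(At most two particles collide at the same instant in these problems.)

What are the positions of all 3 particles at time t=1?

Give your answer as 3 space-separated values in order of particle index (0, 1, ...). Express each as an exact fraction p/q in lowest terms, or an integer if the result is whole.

Collision at t=1/4: particles 1 and 2 swap velocities; positions: p0=3/4 p1=17 p2=17; velocities now: v0=-1 v1=-4 v2=0
Advance to t=1 (no further collisions before then); velocities: v0=-1 v1=-4 v2=0; positions = 0 14 17

Answer: 0 14 17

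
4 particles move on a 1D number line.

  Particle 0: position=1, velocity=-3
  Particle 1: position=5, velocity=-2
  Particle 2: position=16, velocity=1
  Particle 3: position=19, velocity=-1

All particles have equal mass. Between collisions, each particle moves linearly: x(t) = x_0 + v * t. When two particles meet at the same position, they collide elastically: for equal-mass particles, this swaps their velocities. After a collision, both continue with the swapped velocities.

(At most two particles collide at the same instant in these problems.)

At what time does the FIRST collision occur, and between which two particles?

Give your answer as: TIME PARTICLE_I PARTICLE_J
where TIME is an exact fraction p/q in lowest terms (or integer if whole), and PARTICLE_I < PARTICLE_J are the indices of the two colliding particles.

Answer: 3/2 2 3

Derivation:
Pair (0,1): pos 1,5 vel -3,-2 -> not approaching (rel speed -1 <= 0)
Pair (1,2): pos 5,16 vel -2,1 -> not approaching (rel speed -3 <= 0)
Pair (2,3): pos 16,19 vel 1,-1 -> gap=3, closing at 2/unit, collide at t=3/2
Earliest collision: t=3/2 between 2 and 3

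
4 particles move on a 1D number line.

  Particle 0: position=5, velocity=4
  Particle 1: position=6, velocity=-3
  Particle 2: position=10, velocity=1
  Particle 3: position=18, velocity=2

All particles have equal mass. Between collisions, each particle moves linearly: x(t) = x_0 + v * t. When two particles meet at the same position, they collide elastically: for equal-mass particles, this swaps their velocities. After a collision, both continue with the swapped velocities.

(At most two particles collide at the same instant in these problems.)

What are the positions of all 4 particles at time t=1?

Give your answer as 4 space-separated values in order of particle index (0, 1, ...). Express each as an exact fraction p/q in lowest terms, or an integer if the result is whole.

Answer: 3 9 11 20

Derivation:
Collision at t=1/7: particles 0 and 1 swap velocities; positions: p0=39/7 p1=39/7 p2=71/7 p3=128/7; velocities now: v0=-3 v1=4 v2=1 v3=2
Advance to t=1 (no further collisions before then); velocities: v0=-3 v1=4 v2=1 v3=2; positions = 3 9 11 20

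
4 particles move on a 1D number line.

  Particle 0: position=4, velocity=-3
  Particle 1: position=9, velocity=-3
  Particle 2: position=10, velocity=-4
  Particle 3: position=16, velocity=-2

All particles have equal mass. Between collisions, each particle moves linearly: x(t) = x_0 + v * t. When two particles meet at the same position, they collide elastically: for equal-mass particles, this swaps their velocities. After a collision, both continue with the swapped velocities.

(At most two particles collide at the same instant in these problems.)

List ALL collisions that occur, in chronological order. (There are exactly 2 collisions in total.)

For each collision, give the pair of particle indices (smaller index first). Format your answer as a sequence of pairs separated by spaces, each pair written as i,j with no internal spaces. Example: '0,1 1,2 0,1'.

Collision at t=1: particles 1 and 2 swap velocities; positions: p0=1 p1=6 p2=6 p3=14; velocities now: v0=-3 v1=-4 v2=-3 v3=-2
Collision at t=6: particles 0 and 1 swap velocities; positions: p0=-14 p1=-14 p2=-9 p3=4; velocities now: v0=-4 v1=-3 v2=-3 v3=-2

Answer: 1,2 0,1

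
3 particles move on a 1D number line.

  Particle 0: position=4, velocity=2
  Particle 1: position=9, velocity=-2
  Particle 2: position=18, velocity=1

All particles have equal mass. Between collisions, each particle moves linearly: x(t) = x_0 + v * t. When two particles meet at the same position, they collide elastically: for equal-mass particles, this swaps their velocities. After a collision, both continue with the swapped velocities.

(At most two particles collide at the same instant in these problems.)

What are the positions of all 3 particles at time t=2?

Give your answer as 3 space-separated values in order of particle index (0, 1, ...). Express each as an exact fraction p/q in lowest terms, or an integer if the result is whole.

Collision at t=5/4: particles 0 and 1 swap velocities; positions: p0=13/2 p1=13/2 p2=77/4; velocities now: v0=-2 v1=2 v2=1
Advance to t=2 (no further collisions before then); velocities: v0=-2 v1=2 v2=1; positions = 5 8 20

Answer: 5 8 20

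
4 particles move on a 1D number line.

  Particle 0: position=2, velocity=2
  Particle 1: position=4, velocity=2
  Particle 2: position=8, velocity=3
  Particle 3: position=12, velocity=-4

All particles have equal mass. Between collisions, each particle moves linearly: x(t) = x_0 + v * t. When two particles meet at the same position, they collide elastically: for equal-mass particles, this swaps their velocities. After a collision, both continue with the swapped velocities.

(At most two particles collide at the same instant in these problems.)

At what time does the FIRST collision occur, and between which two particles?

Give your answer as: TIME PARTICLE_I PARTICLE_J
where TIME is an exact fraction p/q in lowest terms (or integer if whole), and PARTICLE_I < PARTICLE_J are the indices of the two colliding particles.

Pair (0,1): pos 2,4 vel 2,2 -> not approaching (rel speed 0 <= 0)
Pair (1,2): pos 4,8 vel 2,3 -> not approaching (rel speed -1 <= 0)
Pair (2,3): pos 8,12 vel 3,-4 -> gap=4, closing at 7/unit, collide at t=4/7
Earliest collision: t=4/7 between 2 and 3

Answer: 4/7 2 3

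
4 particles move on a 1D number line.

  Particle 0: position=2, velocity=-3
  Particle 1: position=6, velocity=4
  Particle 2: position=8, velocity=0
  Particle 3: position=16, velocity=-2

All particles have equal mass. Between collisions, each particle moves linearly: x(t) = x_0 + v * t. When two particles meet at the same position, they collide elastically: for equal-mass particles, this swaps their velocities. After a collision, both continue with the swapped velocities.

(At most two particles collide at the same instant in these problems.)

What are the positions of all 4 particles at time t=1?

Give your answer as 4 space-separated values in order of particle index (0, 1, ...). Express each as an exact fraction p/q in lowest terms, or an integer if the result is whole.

Answer: -1 8 10 14

Derivation:
Collision at t=1/2: particles 1 and 2 swap velocities; positions: p0=1/2 p1=8 p2=8 p3=15; velocities now: v0=-3 v1=0 v2=4 v3=-2
Advance to t=1 (no further collisions before then); velocities: v0=-3 v1=0 v2=4 v3=-2; positions = -1 8 10 14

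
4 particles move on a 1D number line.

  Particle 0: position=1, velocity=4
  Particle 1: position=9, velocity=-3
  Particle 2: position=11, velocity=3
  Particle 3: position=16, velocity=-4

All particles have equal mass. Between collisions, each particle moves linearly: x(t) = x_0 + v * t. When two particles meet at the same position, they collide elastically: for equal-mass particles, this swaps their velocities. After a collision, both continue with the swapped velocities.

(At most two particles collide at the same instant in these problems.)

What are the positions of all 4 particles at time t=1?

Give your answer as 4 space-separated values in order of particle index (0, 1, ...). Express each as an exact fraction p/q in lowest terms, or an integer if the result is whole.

Answer: 5 6 12 14

Derivation:
Collision at t=5/7: particles 2 and 3 swap velocities; positions: p0=27/7 p1=48/7 p2=92/7 p3=92/7; velocities now: v0=4 v1=-3 v2=-4 v3=3
Advance to t=1 (no further collisions before then); velocities: v0=4 v1=-3 v2=-4 v3=3; positions = 5 6 12 14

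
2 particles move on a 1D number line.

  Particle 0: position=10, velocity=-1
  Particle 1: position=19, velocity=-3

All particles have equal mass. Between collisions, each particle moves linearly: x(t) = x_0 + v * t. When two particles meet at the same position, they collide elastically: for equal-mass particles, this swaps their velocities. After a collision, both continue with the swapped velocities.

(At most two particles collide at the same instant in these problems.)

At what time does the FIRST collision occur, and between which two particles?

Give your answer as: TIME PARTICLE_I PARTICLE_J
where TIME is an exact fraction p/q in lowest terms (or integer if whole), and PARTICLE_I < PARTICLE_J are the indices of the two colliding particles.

Pair (0,1): pos 10,19 vel -1,-3 -> gap=9, closing at 2/unit, collide at t=9/2
Earliest collision: t=9/2 between 0 and 1

Answer: 9/2 0 1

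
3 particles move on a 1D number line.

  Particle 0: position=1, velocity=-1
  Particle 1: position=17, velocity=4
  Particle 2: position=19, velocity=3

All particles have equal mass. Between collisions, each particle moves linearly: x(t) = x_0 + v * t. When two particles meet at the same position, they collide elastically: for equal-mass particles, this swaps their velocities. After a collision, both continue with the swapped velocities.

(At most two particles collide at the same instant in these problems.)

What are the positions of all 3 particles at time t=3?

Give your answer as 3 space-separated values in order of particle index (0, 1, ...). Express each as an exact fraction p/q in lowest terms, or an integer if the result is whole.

Collision at t=2: particles 1 and 2 swap velocities; positions: p0=-1 p1=25 p2=25; velocities now: v0=-1 v1=3 v2=4
Advance to t=3 (no further collisions before then); velocities: v0=-1 v1=3 v2=4; positions = -2 28 29

Answer: -2 28 29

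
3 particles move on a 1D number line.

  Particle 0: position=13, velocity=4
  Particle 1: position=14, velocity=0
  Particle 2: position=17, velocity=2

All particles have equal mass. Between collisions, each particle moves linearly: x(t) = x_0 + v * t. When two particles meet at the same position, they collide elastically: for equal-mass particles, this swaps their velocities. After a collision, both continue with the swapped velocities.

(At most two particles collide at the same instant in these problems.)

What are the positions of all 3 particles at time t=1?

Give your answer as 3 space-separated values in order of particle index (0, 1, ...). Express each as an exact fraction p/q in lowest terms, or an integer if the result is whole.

Collision at t=1/4: particles 0 and 1 swap velocities; positions: p0=14 p1=14 p2=35/2; velocities now: v0=0 v1=4 v2=2
Advance to t=1 (no further collisions before then); velocities: v0=0 v1=4 v2=2; positions = 14 17 19

Answer: 14 17 19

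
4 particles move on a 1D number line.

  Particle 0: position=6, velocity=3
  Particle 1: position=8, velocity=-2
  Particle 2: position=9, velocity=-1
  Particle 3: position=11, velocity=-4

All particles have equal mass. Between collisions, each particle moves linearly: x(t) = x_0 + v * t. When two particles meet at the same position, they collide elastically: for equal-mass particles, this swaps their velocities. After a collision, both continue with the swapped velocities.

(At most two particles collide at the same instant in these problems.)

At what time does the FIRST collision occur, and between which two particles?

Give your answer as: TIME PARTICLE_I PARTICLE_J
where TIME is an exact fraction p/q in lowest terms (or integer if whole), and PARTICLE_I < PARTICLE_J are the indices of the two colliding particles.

Answer: 2/5 0 1

Derivation:
Pair (0,1): pos 6,8 vel 3,-2 -> gap=2, closing at 5/unit, collide at t=2/5
Pair (1,2): pos 8,9 vel -2,-1 -> not approaching (rel speed -1 <= 0)
Pair (2,3): pos 9,11 vel -1,-4 -> gap=2, closing at 3/unit, collide at t=2/3
Earliest collision: t=2/5 between 0 and 1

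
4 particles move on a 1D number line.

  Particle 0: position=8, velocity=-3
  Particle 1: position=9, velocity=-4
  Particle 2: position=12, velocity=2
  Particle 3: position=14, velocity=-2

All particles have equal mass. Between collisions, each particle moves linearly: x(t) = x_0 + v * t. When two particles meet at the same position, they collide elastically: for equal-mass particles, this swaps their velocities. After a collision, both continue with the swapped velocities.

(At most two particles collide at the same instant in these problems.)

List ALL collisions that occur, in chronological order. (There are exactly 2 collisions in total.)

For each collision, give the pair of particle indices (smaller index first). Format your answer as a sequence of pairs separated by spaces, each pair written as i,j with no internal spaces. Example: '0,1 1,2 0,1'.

Answer: 2,3 0,1

Derivation:
Collision at t=1/2: particles 2 and 3 swap velocities; positions: p0=13/2 p1=7 p2=13 p3=13; velocities now: v0=-3 v1=-4 v2=-2 v3=2
Collision at t=1: particles 0 and 1 swap velocities; positions: p0=5 p1=5 p2=12 p3=14; velocities now: v0=-4 v1=-3 v2=-2 v3=2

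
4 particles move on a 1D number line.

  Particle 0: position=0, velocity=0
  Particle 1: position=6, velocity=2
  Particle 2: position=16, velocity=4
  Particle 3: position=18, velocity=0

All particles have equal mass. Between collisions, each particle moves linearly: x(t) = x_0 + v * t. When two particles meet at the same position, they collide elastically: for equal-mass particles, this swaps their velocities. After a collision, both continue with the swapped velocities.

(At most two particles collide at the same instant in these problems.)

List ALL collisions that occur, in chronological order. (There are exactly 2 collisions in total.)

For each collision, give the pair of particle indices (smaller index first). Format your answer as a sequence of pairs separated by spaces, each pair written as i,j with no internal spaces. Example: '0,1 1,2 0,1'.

Answer: 2,3 1,2

Derivation:
Collision at t=1/2: particles 2 and 3 swap velocities; positions: p0=0 p1=7 p2=18 p3=18; velocities now: v0=0 v1=2 v2=0 v3=4
Collision at t=6: particles 1 and 2 swap velocities; positions: p0=0 p1=18 p2=18 p3=40; velocities now: v0=0 v1=0 v2=2 v3=4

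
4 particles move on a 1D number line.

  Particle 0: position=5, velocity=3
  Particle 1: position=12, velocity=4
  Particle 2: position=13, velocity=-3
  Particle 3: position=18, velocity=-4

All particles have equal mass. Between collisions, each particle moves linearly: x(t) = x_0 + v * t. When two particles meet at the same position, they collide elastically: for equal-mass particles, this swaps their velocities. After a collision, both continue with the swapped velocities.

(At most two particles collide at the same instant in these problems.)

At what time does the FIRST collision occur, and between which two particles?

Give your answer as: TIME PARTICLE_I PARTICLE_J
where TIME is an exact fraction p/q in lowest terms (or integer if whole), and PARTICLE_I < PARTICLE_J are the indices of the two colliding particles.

Pair (0,1): pos 5,12 vel 3,4 -> not approaching (rel speed -1 <= 0)
Pair (1,2): pos 12,13 vel 4,-3 -> gap=1, closing at 7/unit, collide at t=1/7
Pair (2,3): pos 13,18 vel -3,-4 -> gap=5, closing at 1/unit, collide at t=5
Earliest collision: t=1/7 between 1 and 2

Answer: 1/7 1 2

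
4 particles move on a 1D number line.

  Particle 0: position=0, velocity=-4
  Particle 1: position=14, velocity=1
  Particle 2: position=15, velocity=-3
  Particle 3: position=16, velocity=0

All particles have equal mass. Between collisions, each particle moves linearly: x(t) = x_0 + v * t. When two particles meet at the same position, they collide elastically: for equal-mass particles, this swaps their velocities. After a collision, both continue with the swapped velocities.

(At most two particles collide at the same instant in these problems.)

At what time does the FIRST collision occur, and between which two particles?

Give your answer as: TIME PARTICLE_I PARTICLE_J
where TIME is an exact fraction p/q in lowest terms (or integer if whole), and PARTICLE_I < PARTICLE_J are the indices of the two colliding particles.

Pair (0,1): pos 0,14 vel -4,1 -> not approaching (rel speed -5 <= 0)
Pair (1,2): pos 14,15 vel 1,-3 -> gap=1, closing at 4/unit, collide at t=1/4
Pair (2,3): pos 15,16 vel -3,0 -> not approaching (rel speed -3 <= 0)
Earliest collision: t=1/4 between 1 and 2

Answer: 1/4 1 2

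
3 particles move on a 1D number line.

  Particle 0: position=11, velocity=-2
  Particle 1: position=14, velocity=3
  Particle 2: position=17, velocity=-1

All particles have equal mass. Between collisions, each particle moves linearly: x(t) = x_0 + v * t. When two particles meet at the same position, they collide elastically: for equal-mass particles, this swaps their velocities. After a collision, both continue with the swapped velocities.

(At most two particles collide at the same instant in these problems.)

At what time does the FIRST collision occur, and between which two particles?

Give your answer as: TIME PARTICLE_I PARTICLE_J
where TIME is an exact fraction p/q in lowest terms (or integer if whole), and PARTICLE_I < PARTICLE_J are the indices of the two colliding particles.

Pair (0,1): pos 11,14 vel -2,3 -> not approaching (rel speed -5 <= 0)
Pair (1,2): pos 14,17 vel 3,-1 -> gap=3, closing at 4/unit, collide at t=3/4
Earliest collision: t=3/4 between 1 and 2

Answer: 3/4 1 2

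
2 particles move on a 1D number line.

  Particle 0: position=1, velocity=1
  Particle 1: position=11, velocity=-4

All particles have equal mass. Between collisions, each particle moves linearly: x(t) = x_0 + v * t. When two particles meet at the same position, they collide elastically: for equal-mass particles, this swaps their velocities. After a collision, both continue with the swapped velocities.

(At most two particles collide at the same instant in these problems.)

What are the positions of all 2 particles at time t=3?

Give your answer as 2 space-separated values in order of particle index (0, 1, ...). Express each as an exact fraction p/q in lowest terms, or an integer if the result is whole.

Answer: -1 4

Derivation:
Collision at t=2: particles 0 and 1 swap velocities; positions: p0=3 p1=3; velocities now: v0=-4 v1=1
Advance to t=3 (no further collisions before then); velocities: v0=-4 v1=1; positions = -1 4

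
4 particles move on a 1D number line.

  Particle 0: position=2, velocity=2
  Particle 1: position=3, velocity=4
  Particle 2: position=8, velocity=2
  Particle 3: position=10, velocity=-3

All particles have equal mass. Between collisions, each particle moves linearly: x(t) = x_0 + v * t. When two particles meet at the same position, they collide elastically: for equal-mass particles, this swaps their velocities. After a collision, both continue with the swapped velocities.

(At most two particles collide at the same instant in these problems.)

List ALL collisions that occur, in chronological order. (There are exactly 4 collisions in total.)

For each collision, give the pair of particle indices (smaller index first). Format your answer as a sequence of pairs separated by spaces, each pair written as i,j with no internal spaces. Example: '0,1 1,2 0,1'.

Answer: 2,3 1,2 0,1 2,3

Derivation:
Collision at t=2/5: particles 2 and 3 swap velocities; positions: p0=14/5 p1=23/5 p2=44/5 p3=44/5; velocities now: v0=2 v1=4 v2=-3 v3=2
Collision at t=1: particles 1 and 2 swap velocities; positions: p0=4 p1=7 p2=7 p3=10; velocities now: v0=2 v1=-3 v2=4 v3=2
Collision at t=8/5: particles 0 and 1 swap velocities; positions: p0=26/5 p1=26/5 p2=47/5 p3=56/5; velocities now: v0=-3 v1=2 v2=4 v3=2
Collision at t=5/2: particles 2 and 3 swap velocities; positions: p0=5/2 p1=7 p2=13 p3=13; velocities now: v0=-3 v1=2 v2=2 v3=4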